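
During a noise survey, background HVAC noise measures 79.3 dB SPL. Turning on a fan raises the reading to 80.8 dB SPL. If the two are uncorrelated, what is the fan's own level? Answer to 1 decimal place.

75.5 dB SPL

Subtract intensities: L_src = 10·log₁₀(10^(L_total/10) − 10^(L_bg/10)).
L_src = 10·log₁₀(10^(80.8/10) − 10^(79.3/10)) = 10·log₁₀(35110000) = 75.5 dB SPL.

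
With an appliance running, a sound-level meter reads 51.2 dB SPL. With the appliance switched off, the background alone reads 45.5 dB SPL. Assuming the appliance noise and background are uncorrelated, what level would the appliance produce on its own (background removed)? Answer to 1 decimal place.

49.8 dB SPL

Background correction is a power subtraction:
L_src = 10·log₁₀(10^(51.2/10) − 10^(45.5/10)) = 10·log₁₀(96340) = 49.8 dB SPL.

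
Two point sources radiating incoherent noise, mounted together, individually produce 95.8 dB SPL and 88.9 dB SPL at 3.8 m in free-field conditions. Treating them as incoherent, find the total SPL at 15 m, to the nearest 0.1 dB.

Combined at 3.8 m: 10·log₁₀(10^(95.8/10)+10^(88.9/10)) = 96.61 dB SPL.
Then apply −20·log₁₀(15/3.8) = -11.93 dB → 84.7 dB SPL.

84.7 dB SPL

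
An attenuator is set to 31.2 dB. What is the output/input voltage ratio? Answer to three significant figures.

0.0275

Voltage ratio = 10^(dB/20).
10^(-31.2/20) = 10^(-1.560) = 0.0275.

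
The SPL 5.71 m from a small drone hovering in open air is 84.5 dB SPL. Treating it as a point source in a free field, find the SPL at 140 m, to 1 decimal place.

For a point source in a free field, ΔL = −20·log₁₀(d₂/d₁).
ΔL = −20·log₁₀(140/5.71) = -27.79 dB, so L₂ = 84.5 + (-27.79) = 56.7 dB SPL.

56.7 dB SPL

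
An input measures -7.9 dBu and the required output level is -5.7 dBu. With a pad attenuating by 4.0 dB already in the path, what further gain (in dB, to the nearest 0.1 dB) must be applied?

6.2 dB

The required make-up gain is the shortfall in the dB sum.
G = -5.7 − (-7.9) + 4.0 = 6.2 dB.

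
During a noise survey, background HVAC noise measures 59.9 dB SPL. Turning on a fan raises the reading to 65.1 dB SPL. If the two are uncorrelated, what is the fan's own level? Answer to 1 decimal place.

63.5 dB SPL

Background correction is a power subtraction:
L_src = 10·log₁₀(10^(65.1/10) − 10^(59.9/10)) = 10·log₁₀(2259000) = 63.5 dB SPL.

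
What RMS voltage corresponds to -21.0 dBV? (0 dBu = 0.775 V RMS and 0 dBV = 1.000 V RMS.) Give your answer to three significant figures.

V = 1.000 V × 10^(-21.0/20).
= 1.000 × 0.08913 = 0.0891 V.

0.0891 V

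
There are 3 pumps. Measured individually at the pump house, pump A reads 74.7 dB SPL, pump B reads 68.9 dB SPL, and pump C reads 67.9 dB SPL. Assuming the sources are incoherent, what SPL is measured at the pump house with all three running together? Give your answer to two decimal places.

76.38 dB SPL

Add the sources as powers (linear), then convert back to dB:
L_total = 10·log₁₀(10^(74.7/10) + 10^(68.9/10) + 10^(67.9/10)) = 10·log₁₀(43440000) = 76.38 dB SPL.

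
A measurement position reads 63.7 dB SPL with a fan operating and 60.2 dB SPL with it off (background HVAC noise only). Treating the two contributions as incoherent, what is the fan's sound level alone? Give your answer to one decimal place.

61.1 dB SPL

Remove the background by subtracting linear intensities:
L_src = 10·log₁₀(10^(63.7/10) − 10^(60.2/10)) = 10·log₁₀(1297000) = 61.1 dB SPL.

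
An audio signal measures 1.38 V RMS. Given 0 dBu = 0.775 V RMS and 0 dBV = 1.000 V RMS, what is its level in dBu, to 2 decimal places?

dBu = 20·log₁₀(V / 0.775 V).
20·log₁₀(1.38/0.775) = +5.01 dBu.

+5.01 dBu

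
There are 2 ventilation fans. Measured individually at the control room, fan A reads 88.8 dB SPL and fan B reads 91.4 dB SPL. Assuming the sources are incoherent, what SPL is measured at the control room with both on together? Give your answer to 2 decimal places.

Uncorrelated sources add in intensity (power), not in dB.
L_total = 10·log₁₀(10^(88.8/10) + 10^(91.4/10)) = 10·log₁₀(2139000000) = 93.30 dB SPL.

93.30 dB SPL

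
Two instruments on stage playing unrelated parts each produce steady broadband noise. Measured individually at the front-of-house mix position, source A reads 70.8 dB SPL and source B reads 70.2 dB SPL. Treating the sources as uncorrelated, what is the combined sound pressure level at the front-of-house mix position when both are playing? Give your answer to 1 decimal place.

73.5 dB SPL

Incoherent sources sum as intensities:
L_total = 10·log₁₀(10^(70.8/10) + 10^(70.2/10)) = 10·log₁₀(22490000) = 73.5 dB SPL.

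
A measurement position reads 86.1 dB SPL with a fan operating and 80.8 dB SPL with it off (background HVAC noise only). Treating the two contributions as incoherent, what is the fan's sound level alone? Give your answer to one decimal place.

84.6 dB SPL

Subtract intensities: L_src = 10·log₁₀(10^(L_total/10) − 10^(L_bg/10)).
L_src = 10·log₁₀(10^(86.1/10) − 10^(80.8/10)) = 10·log₁₀(287200000) = 84.6 dB SPL.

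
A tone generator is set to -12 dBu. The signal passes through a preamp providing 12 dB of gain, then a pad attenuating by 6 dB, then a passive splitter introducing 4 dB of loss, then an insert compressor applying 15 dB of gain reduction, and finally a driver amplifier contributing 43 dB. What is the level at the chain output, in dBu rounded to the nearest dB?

+18 dBu

In dB, series stages simply add:
-12 + 12 − 6 − 4 − 15 + 43 = +18 dBu.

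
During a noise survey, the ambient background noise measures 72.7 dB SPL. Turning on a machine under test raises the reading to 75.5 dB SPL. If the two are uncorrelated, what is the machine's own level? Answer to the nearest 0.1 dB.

Background correction is a power subtraction:
L_src = 10·log₁₀(10^(75.5/10) − 10^(72.7/10)) = 10·log₁₀(16860000) = 72.3 dB SPL.

72.3 dB SPL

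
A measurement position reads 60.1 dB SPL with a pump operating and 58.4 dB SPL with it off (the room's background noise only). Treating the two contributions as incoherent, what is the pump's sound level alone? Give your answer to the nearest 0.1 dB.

Background correction is a power subtraction:
L_src = 10·log₁₀(10^(60.1/10) − 10^(58.4/10)) = 10·log₁₀(331500) = 55.2 dB SPL.

55.2 dB SPL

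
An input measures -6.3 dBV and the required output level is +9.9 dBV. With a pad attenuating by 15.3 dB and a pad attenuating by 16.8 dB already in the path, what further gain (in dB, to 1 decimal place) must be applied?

The required make-up gain is the shortfall in the dB sum.
G = +9.9 − (-6.3) + 15.3 + 16.8 = 48.3 dB.

48.3 dB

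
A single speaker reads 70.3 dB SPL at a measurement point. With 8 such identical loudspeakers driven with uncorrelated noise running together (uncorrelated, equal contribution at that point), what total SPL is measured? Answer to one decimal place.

79.3 dB SPL

8 equal incoherent sources raise the level by 10·log₁₀(8) = 9.03 dB.
L_total = 70.3 + 9.03 = 79.3 dB SPL.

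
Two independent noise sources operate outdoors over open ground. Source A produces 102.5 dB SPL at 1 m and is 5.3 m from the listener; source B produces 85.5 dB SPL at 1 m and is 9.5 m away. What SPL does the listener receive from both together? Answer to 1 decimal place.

At the listener: L_A = 102.5 − 20·log₁₀(5.3) = 88.01 dB; L_B = 85.5 − 20·log₁₀(9.5) = 65.95 dB.
Combined: 10·log₁₀(10^(88.01/10)+10^(65.95/10)) = 88.0 dB SPL.

88.0 dB SPL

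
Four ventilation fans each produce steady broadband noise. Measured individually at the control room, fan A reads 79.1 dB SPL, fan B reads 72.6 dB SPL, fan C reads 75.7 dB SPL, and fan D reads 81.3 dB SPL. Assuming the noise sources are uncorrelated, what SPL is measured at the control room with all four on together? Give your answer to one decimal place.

Uncorrelated sources add in intensity (power), not in dB.
L_total = 10·log₁₀(10^(79.1/10) + 10^(72.6/10) + 10^(75.7/10) + 10^(81.3/10)) = 10·log₁₀(271500000) = 84.3 dB SPL.

84.3 dB SPL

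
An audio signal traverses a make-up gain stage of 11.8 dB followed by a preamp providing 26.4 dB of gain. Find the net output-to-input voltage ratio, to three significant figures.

81.3

Net gain = 11.8 + 26.4 = 38.2 dB.
Voltage ratio = 10^(38.2/20) = 81.3.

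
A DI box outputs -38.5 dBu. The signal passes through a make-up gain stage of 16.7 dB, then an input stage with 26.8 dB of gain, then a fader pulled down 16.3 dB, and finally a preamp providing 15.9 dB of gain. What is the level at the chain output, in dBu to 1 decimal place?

Cascaded gains and losses add directly in dB.
-38.5 + 16.7 + 26.8 − 16.3 + 15.9 = +4.6 dBu.

+4.6 dBu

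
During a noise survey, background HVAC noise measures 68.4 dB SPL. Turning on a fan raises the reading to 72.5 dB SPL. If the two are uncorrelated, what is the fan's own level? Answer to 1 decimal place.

70.4 dB SPL

Subtract intensities: L_src = 10·log₁₀(10^(L_total/10) − 10^(L_bg/10)).
L_src = 10·log₁₀(10^(72.5/10) − 10^(68.4/10)) = 10·log₁₀(10860000) = 70.4 dB SPL.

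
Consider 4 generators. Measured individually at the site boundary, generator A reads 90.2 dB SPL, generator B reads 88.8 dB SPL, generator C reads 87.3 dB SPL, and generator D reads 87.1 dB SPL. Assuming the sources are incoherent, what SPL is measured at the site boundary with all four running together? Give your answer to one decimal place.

Incoherent sources sum as intensities:
L_total = 10·log₁₀(10^(90.2/10) + 10^(88.8/10) + 10^(87.3/10) + 10^(87.1/10)) = 10·log₁₀(2856000000) = 94.6 dB SPL.

94.6 dB SPL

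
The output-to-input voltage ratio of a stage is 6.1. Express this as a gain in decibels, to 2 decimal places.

Voltage ratio → dB uses the 20·log₁₀ form:
20·log₁₀(6.1) = 15.71 dB.

15.71 dB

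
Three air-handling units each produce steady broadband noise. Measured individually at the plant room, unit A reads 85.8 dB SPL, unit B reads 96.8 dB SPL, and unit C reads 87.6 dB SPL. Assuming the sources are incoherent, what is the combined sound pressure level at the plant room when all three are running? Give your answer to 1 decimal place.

Add the sources as powers (linear), then convert back to dB:
L_total = 10·log₁₀(10^(85.8/10) + 10^(96.8/10) + 10^(87.6/10)) = 10·log₁₀(5742000000) = 97.6 dB SPL.

97.6 dB SPL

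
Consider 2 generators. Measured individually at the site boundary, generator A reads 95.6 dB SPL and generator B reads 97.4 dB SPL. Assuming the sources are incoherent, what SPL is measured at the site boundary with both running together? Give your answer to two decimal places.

99.60 dB SPL

Incoherent sources sum as intensities:
L_total = 10·log₁₀(10^(95.6/10) + 10^(97.4/10)) = 10·log₁₀(9126000000) = 99.60 dB SPL.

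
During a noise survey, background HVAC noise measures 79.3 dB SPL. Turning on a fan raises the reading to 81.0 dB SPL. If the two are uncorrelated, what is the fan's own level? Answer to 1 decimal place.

Subtract intensities: L_src = 10·log₁₀(10^(L_total/10) − 10^(L_bg/10)).
L_src = 10·log₁₀(10^(81.0/10) − 10^(79.3/10)) = 10·log₁₀(40780000) = 76.1 dB SPL.

76.1 dB SPL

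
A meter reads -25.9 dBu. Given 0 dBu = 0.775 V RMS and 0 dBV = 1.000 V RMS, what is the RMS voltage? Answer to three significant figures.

0.0393 V

V = 0.775 V × 10^(-25.9/20).
= 0.775 × 0.05070 = 0.0393 V.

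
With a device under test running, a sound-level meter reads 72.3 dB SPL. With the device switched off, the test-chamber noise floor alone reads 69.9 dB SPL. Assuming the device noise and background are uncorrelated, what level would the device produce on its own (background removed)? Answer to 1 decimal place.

Background correction is a power subtraction:
L_src = 10·log₁₀(10^(72.3/10) − 10^(69.9/10)) = 10·log₁₀(7210000) = 68.6 dB SPL.

68.6 dB SPL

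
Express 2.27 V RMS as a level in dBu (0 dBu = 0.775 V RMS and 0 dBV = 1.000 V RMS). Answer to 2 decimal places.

dBu = 20·log₁₀(V / 0.775 V).
20·log₁₀(2.27/0.775) = +9.33 dBu.

+9.33 dBu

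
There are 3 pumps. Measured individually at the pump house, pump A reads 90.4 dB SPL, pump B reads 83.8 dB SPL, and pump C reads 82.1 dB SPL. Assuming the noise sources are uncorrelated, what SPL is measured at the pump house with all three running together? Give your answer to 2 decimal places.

Incoherent sources sum as intensities:
L_total = 10·log₁₀(10^(90.4/10) + 10^(83.8/10) + 10^(82.1/10)) = 10·log₁₀(1499000000) = 91.76 dB SPL.

91.76 dB SPL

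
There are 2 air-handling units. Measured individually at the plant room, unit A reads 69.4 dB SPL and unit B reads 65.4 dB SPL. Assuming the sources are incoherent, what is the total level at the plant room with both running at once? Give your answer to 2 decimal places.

Uncorrelated sources add in intensity (power), not in dB.
L_total = 10·log₁₀(10^(69.4/10) + 10^(65.4/10)) = 10·log₁₀(12180000) = 70.86 dB SPL.

70.86 dB SPL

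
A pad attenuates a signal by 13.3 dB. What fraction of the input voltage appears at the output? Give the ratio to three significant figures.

Voltage ratio = 10^(dB/20).
10^(-13.3/20) = 10^(-0.6650) = 0.216.

0.216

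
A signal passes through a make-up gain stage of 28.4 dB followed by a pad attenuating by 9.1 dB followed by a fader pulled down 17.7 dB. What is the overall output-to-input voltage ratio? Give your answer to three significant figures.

Net gain = 28.4 + (−9.1) + (−17.7) = 1.6 dB.
Voltage ratio = 10^(1.6/20) = 1.20.

1.20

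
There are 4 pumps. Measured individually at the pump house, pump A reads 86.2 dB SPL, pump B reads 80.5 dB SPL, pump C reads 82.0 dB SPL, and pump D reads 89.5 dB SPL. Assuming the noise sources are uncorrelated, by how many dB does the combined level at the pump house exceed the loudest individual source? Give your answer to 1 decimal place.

2.5 dB

Incoherent sources sum as intensities:
L_total = 10·log₁₀(10^(86.2/10) + 10^(80.5/10) + 10^(82.0/10) + 10^(89.5/10)) = 91.98 dB SPL.
Excess over the loudest (89.5 dB): 91.98 − 89.5 = 2.5 dB.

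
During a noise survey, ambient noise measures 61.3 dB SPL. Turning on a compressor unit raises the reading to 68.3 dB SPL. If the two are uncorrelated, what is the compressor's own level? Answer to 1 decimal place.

67.3 dB SPL

Background correction is a power subtraction:
L_src = 10·log₁₀(10^(68.3/10) − 10^(61.3/10)) = 10·log₁₀(5412000) = 67.3 dB SPL.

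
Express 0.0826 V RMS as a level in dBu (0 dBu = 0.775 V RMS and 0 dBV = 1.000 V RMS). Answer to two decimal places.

dBu = 20·log₁₀(V / 0.775 V).
20·log₁₀(0.0826/0.775) = -19.45 dBu.

-19.45 dBu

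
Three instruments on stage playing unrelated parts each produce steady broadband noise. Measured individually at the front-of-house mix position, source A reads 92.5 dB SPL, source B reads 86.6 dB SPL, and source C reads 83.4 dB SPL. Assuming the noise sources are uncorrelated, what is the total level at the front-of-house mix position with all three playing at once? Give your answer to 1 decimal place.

93.9 dB SPL

Add the sources as powers (linear), then convert back to dB:
L_total = 10·log₁₀(10^(92.5/10) + 10^(86.6/10) + 10^(83.4/10)) = 10·log₁₀(2454000000) = 93.9 dB SPL.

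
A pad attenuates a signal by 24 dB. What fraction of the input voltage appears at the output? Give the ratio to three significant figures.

0.0631

Voltage ratio = 10^(dB/20).
10^(-24/20) = 10^(-1.200) = 0.0631.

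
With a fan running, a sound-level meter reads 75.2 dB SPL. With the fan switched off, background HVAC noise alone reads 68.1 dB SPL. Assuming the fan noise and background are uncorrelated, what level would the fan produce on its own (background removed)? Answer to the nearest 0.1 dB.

Background correction is a power subtraction:
L_src = 10·log₁₀(10^(75.2/10) − 10^(68.1/10)) = 10·log₁₀(26660000) = 74.3 dB SPL.

74.3 dB SPL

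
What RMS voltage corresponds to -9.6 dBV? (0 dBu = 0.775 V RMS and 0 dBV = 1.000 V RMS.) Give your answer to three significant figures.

V = 1.000 V × 10^(-9.6/20).
= 1.000 × 0.3311 = 0.331 V.

0.331 V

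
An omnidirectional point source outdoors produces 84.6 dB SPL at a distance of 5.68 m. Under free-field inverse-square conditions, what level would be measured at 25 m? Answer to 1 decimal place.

For a point source in a free field, ΔL = −20·log₁₀(d₂/d₁).
ΔL = −20·log₁₀(25/5.68) = -12.87 dB, so L₂ = 84.6 + (-12.87) = 71.7 dB SPL.

71.7 dB SPL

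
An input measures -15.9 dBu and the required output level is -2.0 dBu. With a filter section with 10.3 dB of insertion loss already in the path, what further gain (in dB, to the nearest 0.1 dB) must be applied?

24.2 dB

The required make-up gain is the shortfall in the dB sum.
G = -2.0 − (-15.9) + 10.3 = 24.2 dB.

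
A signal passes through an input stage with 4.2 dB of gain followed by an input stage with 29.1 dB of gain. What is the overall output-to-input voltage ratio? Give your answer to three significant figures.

Net gain = 4.2 + 29.1 = 33.3 dB.
Voltage ratio = 10^(33.3/20) = 46.2.

46.2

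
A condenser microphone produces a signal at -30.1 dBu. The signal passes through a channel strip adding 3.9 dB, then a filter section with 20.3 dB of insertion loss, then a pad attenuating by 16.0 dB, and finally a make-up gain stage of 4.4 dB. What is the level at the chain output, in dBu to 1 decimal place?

Gain stages sum in dB:
-30.1 + 3.9 − 20.3 − 16.0 + 4.4 = -58.1 dBu.

-58.1 dBu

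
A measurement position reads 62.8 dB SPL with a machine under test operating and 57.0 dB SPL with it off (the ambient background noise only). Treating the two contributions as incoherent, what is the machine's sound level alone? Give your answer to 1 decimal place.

Subtract intensities: L_src = 10·log₁₀(10^(L_total/10) − 10^(L_bg/10)).
L_src = 10·log₁₀(10^(62.8/10) − 10^(57.0/10)) = 10·log₁₀(1404000) = 61.5 dB SPL.

61.5 dB SPL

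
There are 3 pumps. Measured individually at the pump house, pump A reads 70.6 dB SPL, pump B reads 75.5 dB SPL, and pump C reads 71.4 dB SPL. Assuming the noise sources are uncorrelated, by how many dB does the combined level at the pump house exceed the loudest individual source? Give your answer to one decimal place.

Uncorrelated sources add in intensity (power), not in dB.
L_total = 10·log₁₀(10^(70.6/10) + 10^(75.5/10) + 10^(71.4/10)) = 77.84 dB SPL.
Excess over the loudest (75.5 dB): 77.84 − 75.5 = 2.3 dB.

2.3 dB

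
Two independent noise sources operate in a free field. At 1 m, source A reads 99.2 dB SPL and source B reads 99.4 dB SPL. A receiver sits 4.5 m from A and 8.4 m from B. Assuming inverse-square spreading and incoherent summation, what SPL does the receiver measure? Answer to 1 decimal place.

87.3 dB SPL

At the listener: L_A = 99.2 − 20·log₁₀(4.5) = 86.14 dB; L_B = 99.4 − 20·log₁₀(8.4) = 80.91 dB.
Combined: 10·log₁₀(10^(86.14/10)+10^(80.91/10)) = 87.3 dB SPL.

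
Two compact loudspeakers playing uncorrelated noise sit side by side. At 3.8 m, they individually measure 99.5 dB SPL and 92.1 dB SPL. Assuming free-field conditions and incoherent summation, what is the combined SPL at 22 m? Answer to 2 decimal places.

Combined at 3.8 m: 10·log₁₀(10^(99.5/10)+10^(92.1/10)) = 100.226 dB SPL.
Then apply −20·log₁₀(22/3.8) = -15.253 dB → 84.97 dB SPL.

84.97 dB SPL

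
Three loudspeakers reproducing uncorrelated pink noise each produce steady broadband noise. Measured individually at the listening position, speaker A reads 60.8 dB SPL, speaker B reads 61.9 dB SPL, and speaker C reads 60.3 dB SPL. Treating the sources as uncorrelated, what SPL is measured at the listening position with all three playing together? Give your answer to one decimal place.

Add the sources as powers (linear), then convert back to dB:
L_total = 10·log₁₀(10^(60.8/10) + 10^(61.9/10) + 10^(60.3/10)) = 10·log₁₀(3823000) = 65.8 dB SPL.

65.8 dB SPL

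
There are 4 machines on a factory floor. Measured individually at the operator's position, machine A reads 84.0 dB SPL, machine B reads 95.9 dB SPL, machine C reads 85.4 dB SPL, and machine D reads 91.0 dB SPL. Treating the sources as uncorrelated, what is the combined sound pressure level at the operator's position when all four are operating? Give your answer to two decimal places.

97.59 dB SPL

Add the sources as powers (linear), then convert back to dB:
L_total = 10·log₁₀(10^(84.0/10) + 10^(95.9/10) + 10^(85.4/10) + 10^(91.0/10)) = 10·log₁₀(5747000000) = 97.59 dB SPL.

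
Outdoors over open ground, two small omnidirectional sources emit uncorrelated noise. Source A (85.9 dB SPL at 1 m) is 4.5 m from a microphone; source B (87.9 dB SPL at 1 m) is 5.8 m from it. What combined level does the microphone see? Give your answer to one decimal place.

75.7 dB SPL

At the listener: L_A = 85.9 − 20·log₁₀(4.5) = 72.84 dB; L_B = 87.9 − 20·log₁₀(5.8) = 72.63 dB.
Combined: 10·log₁₀(10^(72.84/10)+10^(72.63/10)) = 75.7 dB SPL.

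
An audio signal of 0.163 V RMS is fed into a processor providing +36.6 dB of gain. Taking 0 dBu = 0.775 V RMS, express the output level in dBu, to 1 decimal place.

Input level: 20·log₁₀(0.163/0.775) = -13.54 dBu.
Output: -13.54 + 36.6 = +23.1 dBu.

+23.1 dBu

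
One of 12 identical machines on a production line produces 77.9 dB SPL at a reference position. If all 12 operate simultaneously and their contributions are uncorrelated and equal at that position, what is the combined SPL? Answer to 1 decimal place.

88.7 dB SPL

12 equal incoherent sources raise the level by 10·log₁₀(12) = 10.79 dB.
L_total = 77.9 + 10.79 = 88.7 dB SPL.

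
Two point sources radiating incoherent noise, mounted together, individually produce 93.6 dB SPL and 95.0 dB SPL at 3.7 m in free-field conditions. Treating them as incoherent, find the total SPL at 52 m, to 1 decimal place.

74.4 dB SPL

Combined at 3.7 m: 10·log₁₀(10^(93.6/10)+10^(95.0/10)) = 97.37 dB SPL.
Then apply −20·log₁₀(52/3.7) = -22.96 dB → 74.4 dB SPL.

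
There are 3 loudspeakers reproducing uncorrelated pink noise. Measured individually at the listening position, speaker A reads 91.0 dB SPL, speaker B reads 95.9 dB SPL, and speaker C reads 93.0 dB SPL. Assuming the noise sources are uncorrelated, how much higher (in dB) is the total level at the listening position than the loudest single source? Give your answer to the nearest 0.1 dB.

2.6 dB

Incoherent sources sum as intensities:
L_total = 10·log₁₀(10^(91.0/10) + 10^(95.9/10) + 10^(93.0/10)) = 98.54 dB SPL.
Excess over the loudest (95.9 dB): 98.54 − 95.9 = 2.6 dB.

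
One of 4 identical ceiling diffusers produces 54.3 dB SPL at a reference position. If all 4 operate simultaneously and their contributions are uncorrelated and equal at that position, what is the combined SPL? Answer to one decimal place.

4 equal incoherent sources raise the level by 10·log₁₀(4) = 6.02 dB.
L_total = 54.3 + 6.02 = 60.3 dB SPL.

60.3 dB SPL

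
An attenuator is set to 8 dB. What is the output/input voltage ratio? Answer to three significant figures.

0.398

Voltage ratio = 10^(dB/20).
10^(-8/20) = 10^(-0.4000) = 0.398.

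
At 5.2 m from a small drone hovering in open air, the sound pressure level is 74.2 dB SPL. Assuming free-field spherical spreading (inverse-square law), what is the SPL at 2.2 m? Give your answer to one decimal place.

81.7 dB SPL

Inverse-square spreading gives ΔL = −20·log₁₀(d₂/d₁).
ΔL = −20·log₁₀(2.2/5.2) = 7.47 dB, so L₂ = 74.2 + (7.47) = 81.7 dB SPL.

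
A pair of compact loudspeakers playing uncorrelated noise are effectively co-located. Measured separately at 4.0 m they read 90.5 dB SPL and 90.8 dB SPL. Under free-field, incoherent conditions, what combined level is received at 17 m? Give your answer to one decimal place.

Combined at 4.0 m: 10·log₁₀(10^(90.5/10)+10^(90.8/10)) = 93.66 dB SPL.
Then apply −20·log₁₀(17/4.0) = -12.57 dB → 81.1 dB SPL.

81.1 dB SPL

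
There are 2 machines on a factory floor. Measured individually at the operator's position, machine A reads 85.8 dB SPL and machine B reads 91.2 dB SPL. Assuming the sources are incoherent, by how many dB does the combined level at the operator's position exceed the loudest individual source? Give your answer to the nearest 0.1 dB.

1.1 dB

Add the sources as powers (linear), then convert back to dB:
L_total = 10·log₁₀(10^(85.8/10) + 10^(91.2/10)) = 92.30 dB SPL.
Excess over the loudest (91.2 dB): 92.30 − 91.2 = 1.1 dB.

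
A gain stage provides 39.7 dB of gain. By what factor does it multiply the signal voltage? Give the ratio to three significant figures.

Voltage ratio = 10^(dB/20).
10^(39.7/20) = 10^(1.985) = 96.6.

96.6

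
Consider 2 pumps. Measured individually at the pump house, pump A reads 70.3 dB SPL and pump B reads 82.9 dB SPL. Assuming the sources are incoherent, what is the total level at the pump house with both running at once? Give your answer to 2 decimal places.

83.13 dB SPL

Incoherent sources sum as intensities:
L_total = 10·log₁₀(10^(70.3/10) + 10^(82.9/10)) = 10·log₁₀(205700000) = 83.13 dB SPL.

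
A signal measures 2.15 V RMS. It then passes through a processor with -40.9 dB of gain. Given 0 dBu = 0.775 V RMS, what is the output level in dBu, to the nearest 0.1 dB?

-32.0 dBu

Input level: 20·log₁₀(2.15/0.775) = 8.86 dBu.
Output: 8.86 − 40.9 = -32.0 dBu.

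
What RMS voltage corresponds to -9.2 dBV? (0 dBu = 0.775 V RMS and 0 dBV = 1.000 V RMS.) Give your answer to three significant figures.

V = 1.000 V × 10^(-9.2/20).
= 1.000 × 0.3467 = 0.347 V.

0.347 V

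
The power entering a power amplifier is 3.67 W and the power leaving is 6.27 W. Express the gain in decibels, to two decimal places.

For a power ratio, dB = 10·log₁₀(P₂/P₁).
10·log₁₀(6.27/3.67) = 10·log₁₀(1.708) = 2.33 dB.

2.33 dB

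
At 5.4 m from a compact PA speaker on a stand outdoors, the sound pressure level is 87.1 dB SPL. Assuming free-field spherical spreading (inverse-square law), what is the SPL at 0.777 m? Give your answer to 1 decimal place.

Inverse-square spreading gives ΔL = −20·log₁₀(d₂/d₁).
ΔL = −20·log₁₀(0.777/5.4) = 16.84 dB, so L₂ = 87.1 + (16.84) = 103.9 dB SPL.

103.9 dB SPL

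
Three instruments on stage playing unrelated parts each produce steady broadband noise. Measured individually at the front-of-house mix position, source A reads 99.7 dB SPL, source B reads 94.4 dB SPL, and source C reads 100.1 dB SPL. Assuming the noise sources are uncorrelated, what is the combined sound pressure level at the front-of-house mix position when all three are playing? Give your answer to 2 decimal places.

Uncorrelated sources add in intensity (power), not in dB.
L_total = 10·log₁₀(10^(99.7/10) + 10^(94.4/10) + 10^(100.1/10)) = 10·log₁₀(22320000000) = 103.49 dB SPL.

103.49 dB SPL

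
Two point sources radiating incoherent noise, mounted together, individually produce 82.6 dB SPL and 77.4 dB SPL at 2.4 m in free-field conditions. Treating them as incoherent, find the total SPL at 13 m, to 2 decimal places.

69.07 dB SPL

Combined at 2.4 m: 10·log₁₀(10^(82.6/10)+10^(77.4/10)) = 83.746 dB SPL.
Then apply −20·log₁₀(13/2.4) = -14.675 dB → 69.07 dB SPL.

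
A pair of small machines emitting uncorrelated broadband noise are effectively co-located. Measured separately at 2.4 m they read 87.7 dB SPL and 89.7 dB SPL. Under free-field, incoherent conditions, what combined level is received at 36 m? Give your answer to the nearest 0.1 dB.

Combined at 2.4 m: 10·log₁₀(10^(87.7/10)+10^(89.7/10)) = 91.82 dB SPL.
Then apply −20·log₁₀(36/2.4) = -23.52 dB → 68.3 dB SPL.

68.3 dB SPL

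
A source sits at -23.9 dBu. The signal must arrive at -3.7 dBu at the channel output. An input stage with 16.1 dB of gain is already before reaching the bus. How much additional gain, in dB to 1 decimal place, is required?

The required make-up gain is the shortfall in the dB sum.
G = -3.7 − (-23.9) − 16.1 = 4.1 dB.

4.1 dB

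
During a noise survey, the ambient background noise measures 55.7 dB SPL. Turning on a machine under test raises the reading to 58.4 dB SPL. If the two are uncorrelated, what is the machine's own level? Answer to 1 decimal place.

Background correction is a power subtraction:
L_src = 10·log₁₀(10^(58.4/10) − 10^(55.7/10)) = 10·log₁₀(320300) = 55.1 dB SPL.

55.1 dB SPL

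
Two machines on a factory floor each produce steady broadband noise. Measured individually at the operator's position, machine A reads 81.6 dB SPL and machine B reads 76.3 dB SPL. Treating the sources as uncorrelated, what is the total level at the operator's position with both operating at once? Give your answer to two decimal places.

Incoherent sources sum as intensities:
L_total = 10·log₁₀(10^(81.6/10) + 10^(76.3/10)) = 10·log₁₀(187200000) = 82.72 dB SPL.

82.72 dB SPL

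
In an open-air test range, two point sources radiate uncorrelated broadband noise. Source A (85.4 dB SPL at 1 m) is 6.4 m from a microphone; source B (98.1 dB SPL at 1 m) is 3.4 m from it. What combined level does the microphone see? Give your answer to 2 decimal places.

At the listener: L_A = 85.4 − 20·log₁₀(6.4) = 69.276 dB; L_B = 98.1 − 20·log₁₀(3.4) = 87.470 dB.
Combined: 10·log₁₀(10^(69.276/10)+10^(87.470/10)) = 87.54 dB SPL.

87.54 dB SPL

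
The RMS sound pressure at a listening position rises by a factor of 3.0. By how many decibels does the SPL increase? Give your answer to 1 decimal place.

9.5 dB

Sound pressure is an amplitude quantity: ΔL = 20·log₁₀(p₂/p₁).
20·log₁₀(3.0) = 9.5 dB.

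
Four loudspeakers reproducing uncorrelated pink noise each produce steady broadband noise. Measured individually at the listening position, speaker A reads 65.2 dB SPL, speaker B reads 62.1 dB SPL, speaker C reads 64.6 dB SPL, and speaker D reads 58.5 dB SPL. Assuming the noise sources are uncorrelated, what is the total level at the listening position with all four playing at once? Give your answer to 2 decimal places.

69.31 dB SPL

Incoherent sources sum as intensities:
L_total = 10·log₁₀(10^(65.2/10) + 10^(62.1/10) + 10^(64.6/10) + 10^(58.5/10)) = 10·log₁₀(8525000) = 69.31 dB SPL.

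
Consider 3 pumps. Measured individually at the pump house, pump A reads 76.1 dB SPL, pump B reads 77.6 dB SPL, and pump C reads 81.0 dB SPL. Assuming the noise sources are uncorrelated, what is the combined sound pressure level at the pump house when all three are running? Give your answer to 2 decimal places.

Uncorrelated sources add in intensity (power), not in dB.
L_total = 10·log₁₀(10^(76.1/10) + 10^(77.6/10) + 10^(81.0/10)) = 10·log₁₀(224200000) = 83.51 dB SPL.

83.51 dB SPL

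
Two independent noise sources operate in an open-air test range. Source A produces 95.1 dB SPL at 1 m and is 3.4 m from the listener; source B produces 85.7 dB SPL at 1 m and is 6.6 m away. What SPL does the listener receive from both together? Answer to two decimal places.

84.60 dB SPL

At the listener: L_A = 95.1 − 20·log₁₀(3.4) = 84.470 dB; L_B = 85.7 − 20·log₁₀(6.6) = 69.309 dB.
Combined: 10·log₁₀(10^(84.470/10)+10^(69.309/10)) = 84.60 dB SPL.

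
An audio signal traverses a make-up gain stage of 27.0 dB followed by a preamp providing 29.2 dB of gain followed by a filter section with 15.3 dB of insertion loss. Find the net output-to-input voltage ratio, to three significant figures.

111

Net gain = 27.0 + 29.2 + (−15.3) = 40.9 dB.
Voltage ratio = 10^(40.9/20) = 111.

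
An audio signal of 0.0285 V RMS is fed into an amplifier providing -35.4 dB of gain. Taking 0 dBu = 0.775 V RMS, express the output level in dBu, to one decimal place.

Input level: 20·log₁₀(0.0285/0.775) = -28.69 dBu.
Output: -28.69 − 35.4 = -64.1 dBu.

-64.1 dBu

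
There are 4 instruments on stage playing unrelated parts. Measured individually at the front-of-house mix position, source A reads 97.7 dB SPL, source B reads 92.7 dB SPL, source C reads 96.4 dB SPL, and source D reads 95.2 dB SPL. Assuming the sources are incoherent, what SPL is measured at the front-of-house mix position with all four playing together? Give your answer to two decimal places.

101.88 dB SPL

Incoherent sources sum as intensities:
L_total = 10·log₁₀(10^(97.7/10) + 10^(92.7/10) + 10^(96.4/10) + 10^(95.2/10)) = 10·log₁₀(15427000000) = 101.88 dB SPL.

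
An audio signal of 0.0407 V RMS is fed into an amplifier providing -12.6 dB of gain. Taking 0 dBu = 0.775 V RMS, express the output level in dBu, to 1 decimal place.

Input level: 20·log₁₀(0.0407/0.775) = -25.59 dBu.
Output: -25.59 − 12.6 = -38.2 dBu.

-38.2 dBu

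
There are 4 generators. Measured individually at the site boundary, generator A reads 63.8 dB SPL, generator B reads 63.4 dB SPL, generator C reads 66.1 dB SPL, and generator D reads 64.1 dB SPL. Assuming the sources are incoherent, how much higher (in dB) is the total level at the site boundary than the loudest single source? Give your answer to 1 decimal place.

Incoherent sources sum as intensities:
L_total = 10·log₁₀(10^(63.8/10) + 10^(63.4/10) + 10^(66.1/10) + 10^(64.1/10)) = 70.50 dB SPL.
Excess over the loudest (66.1 dB): 70.50 − 66.1 = 4.4 dB.

4.4 dB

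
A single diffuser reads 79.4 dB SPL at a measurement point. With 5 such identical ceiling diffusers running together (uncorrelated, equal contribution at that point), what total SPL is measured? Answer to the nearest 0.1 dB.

5 equal incoherent sources raise the level by 10·log₁₀(5) = 6.99 dB.
L_total = 79.4 + 6.99 = 86.4 dB SPL.

86.4 dB SPL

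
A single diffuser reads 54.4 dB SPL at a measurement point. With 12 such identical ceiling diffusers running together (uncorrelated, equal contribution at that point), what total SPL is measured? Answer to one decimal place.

12 equal incoherent sources raise the level by 10·log₁₀(12) = 10.79 dB.
L_total = 54.4 + 10.79 = 65.2 dB SPL.

65.2 dB SPL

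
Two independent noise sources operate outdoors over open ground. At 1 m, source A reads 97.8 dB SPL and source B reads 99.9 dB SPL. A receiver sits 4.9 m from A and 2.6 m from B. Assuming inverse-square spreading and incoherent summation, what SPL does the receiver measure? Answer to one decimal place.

92.3 dB SPL

At the listener: L_A = 97.8 − 20·log₁₀(4.9) = 84.00 dB; L_B = 99.9 − 20·log₁₀(2.6) = 91.60 dB.
Combined: 10·log₁₀(10^(84.00/10)+10^(91.60/10)) = 92.3 dB SPL.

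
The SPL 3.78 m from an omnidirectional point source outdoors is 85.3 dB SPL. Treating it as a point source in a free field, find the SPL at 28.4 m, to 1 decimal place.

Free-field point source: level drops by 20·log₁₀ of the distance ratio.
ΔL = −20·log₁₀(28.4/3.78) = -17.52 dB, so L₂ = 85.3 + (-17.52) = 67.8 dB SPL.

67.8 dB SPL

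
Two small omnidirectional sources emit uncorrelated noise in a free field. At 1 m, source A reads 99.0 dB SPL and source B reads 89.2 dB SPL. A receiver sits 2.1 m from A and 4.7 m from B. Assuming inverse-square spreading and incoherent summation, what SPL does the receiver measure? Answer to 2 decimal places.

At the listener: L_A = 99.0 − 20·log₁₀(2.1) = 92.556 dB; L_B = 89.2 − 20·log₁₀(4.7) = 75.758 dB.
Combined: 10·log₁₀(10^(92.556/10)+10^(75.758/10)) = 92.65 dB SPL.

92.65 dB SPL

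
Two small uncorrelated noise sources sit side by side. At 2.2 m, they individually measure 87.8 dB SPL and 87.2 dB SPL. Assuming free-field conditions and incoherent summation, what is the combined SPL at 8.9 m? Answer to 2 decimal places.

78.38 dB SPL

Combined at 2.2 m: 10·log₁₀(10^(87.8/10)+10^(87.2/10)) = 90.521 dB SPL.
Then apply −20·log₁₀(8.9/2.2) = -12.139 dB → 78.38 dB SPL.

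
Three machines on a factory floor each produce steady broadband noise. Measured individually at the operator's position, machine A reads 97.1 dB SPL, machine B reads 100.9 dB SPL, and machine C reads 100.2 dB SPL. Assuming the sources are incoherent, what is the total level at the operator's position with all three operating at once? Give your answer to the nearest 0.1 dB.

104.5 dB SPL

Add the sources as powers (linear), then convert back to dB:
L_total = 10·log₁₀(10^(97.1/10) + 10^(100.9/10) + 10^(100.2/10)) = 10·log₁₀(27903000000) = 104.5 dB SPL.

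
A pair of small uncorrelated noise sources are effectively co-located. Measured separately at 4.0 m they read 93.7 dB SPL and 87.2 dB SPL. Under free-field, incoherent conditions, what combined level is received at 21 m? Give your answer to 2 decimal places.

80.17 dB SPL

Combined at 4.0 m: 10·log₁₀(10^(93.7/10)+10^(87.2/10)) = 94.577 dB SPL.
Then apply −20·log₁₀(21/4.0) = -14.403 dB → 80.17 dB SPL.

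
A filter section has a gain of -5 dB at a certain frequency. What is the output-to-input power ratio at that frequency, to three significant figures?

0.316

Power ratio = 10^(dB/10).
10^(-5/10) = 10^(-0.5000) = 0.316.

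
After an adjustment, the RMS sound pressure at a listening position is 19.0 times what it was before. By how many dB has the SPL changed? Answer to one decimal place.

25.6 dB

SPL change from a pressure ratio uses the 20·log₁₀ form:
20·log₁₀(19.0) = 25.6 dB.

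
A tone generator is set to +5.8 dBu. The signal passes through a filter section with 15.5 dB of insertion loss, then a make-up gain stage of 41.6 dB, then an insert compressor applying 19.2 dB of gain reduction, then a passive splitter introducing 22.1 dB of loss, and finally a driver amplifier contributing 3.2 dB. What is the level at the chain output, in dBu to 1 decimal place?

-6.2 dBu

Cascaded gains and losses add directly in dB.
+5.8 − 15.5 + 41.6 − 19.2 − 22.1 + 3.2 = -6.2 dBu.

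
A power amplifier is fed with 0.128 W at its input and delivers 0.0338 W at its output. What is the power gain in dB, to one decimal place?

Power is a power quantity, so gain = 10·log₁₀(P_out/P_in).
10·log₁₀(0.0338/0.128) = 10·log₁₀(0.2641) = -5.8 dB.

-5.8 dB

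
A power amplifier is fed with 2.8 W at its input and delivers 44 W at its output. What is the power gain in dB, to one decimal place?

12.0 dB

Power ratio → dB uses the 10·log₁₀ form:
10·log₁₀(44/2.8) = 10·log₁₀(15.71) = 12.0 dB.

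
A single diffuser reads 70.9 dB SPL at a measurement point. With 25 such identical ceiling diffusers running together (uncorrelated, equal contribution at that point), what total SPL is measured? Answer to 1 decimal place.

25 equal incoherent sources raise the level by 10·log₁₀(25) = 13.98 dB.
L_total = 70.9 + 13.98 = 84.9 dB SPL.

84.9 dB SPL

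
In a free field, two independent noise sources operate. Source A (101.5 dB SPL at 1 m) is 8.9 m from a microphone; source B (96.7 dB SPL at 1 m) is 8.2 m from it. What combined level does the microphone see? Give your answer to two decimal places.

83.94 dB SPL

At the listener: L_A = 101.5 − 20·log₁₀(8.9) = 82.512 dB; L_B = 96.7 − 20·log₁₀(8.2) = 78.424 dB.
Combined: 10·log₁₀(10^(82.512/10)+10^(78.424/10)) = 83.94 dB SPL.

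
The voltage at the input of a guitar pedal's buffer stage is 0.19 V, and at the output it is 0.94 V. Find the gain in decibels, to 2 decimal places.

13.89 dB

For a voltage ratio, dB = 20·log₁₀(V₂/V₁).
20·log₁₀(0.94/0.19) = 20·log₁₀(4.947) = 13.89 dB.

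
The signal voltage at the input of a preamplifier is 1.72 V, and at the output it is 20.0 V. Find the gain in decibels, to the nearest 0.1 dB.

For a voltage ratio, dB = 20·log₁₀(V₂/V₁).
20·log₁₀(20.0/1.72) = 20·log₁₀(11.63) = 21.3 dB.

21.3 dB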